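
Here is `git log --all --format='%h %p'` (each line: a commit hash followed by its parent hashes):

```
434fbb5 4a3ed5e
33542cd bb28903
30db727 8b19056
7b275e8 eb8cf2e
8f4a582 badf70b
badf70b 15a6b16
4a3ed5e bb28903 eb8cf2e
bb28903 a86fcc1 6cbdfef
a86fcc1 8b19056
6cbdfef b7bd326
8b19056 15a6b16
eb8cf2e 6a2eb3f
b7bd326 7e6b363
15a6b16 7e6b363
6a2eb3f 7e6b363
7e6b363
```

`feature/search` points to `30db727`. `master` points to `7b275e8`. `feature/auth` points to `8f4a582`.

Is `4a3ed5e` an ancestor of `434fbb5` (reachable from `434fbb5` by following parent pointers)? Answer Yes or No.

Yes

Ancestors of 434fbb5 (commits reachable by following parents): {15a6b16, 434fbb5, 4a3ed5e, 6a2eb3f, 6cbdfef, 7e6b363, 8b19056, a86fcc1, b7bd326, bb28903, eb8cf2e}.
4a3ed5e is in that set, so it is an ancestor of 434fbb5.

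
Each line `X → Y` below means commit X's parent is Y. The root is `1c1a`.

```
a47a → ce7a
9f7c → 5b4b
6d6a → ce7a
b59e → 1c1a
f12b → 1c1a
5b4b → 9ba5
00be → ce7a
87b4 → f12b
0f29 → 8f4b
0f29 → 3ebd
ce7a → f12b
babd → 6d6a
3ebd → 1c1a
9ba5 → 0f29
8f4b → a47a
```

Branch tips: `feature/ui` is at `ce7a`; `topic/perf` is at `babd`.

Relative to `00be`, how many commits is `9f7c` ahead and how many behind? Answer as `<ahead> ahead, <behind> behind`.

Reachable from 9f7c: {0f29, 1c1a, 3ebd, 5b4b, 8f4b, 9ba5, 9f7c, a47a, ce7a, f12b}.
Reachable from 00be: {00be, 1c1a, ce7a, f12b}.
Only in 9f7c's history (ahead): {0f29, 3ebd, 5b4b, 8f4b, 9ba5, 9f7c, a47a} — 7.
Only in 00be's history (behind): {00be} — 1.

7 ahead, 1 behind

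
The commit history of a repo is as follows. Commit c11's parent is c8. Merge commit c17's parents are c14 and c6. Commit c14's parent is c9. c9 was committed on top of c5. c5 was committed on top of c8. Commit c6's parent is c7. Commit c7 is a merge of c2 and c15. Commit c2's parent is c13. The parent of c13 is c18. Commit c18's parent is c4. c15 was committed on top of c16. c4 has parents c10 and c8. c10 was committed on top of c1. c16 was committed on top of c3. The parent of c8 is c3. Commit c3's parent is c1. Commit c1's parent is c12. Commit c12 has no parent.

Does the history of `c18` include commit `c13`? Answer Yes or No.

No

Ancestors of c18: {c1, c10, c12, c18, c3, c4, c8}.
c13 is not in that set, so it is not an ancestor of c18.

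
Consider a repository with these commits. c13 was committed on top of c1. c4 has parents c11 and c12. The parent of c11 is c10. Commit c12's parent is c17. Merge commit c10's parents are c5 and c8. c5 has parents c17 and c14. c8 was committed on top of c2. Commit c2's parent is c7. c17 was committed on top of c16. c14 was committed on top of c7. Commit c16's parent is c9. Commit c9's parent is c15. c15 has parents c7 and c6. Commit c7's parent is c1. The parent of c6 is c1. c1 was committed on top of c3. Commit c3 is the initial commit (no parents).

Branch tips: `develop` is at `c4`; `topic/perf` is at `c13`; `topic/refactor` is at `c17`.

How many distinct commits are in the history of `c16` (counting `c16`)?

Walking parent pointers from c16: reachable set = {c1, c15, c16, c3, c6, c7, c9}.
That is 7 commits.

7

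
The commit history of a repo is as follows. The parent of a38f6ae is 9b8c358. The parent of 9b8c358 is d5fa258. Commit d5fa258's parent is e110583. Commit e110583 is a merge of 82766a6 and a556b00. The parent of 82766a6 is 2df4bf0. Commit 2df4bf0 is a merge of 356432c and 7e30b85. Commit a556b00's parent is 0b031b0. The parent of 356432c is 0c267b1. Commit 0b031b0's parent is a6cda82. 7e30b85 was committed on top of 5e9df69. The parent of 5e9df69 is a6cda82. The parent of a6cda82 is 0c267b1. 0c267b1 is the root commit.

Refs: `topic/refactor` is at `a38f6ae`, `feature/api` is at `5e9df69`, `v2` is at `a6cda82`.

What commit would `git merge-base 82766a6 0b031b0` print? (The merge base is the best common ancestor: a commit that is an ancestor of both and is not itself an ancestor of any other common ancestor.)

a6cda82

Ancestors of 82766a6: {0c267b1, 2df4bf0, 356432c, 5e9df69, 7e30b85, 82766a6, a6cda82}.
Ancestors of 0b031b0: {0b031b0, 0c267b1, a6cda82}.
Common ancestors: {0c267b1, a6cda82}.
Among these, a6cda82 is not an ancestor of any other common ancestor — it is the merge base.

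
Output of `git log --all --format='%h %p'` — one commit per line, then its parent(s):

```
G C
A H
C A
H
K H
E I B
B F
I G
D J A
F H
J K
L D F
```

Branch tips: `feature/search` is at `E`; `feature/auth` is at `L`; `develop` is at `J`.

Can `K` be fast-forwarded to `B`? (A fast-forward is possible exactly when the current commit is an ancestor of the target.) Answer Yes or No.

No

A fast-forward from K to B is possible iff K is an ancestor of B.
Ancestors of B: {B, F, H}.
K is not among them, so fast-forward is not possible.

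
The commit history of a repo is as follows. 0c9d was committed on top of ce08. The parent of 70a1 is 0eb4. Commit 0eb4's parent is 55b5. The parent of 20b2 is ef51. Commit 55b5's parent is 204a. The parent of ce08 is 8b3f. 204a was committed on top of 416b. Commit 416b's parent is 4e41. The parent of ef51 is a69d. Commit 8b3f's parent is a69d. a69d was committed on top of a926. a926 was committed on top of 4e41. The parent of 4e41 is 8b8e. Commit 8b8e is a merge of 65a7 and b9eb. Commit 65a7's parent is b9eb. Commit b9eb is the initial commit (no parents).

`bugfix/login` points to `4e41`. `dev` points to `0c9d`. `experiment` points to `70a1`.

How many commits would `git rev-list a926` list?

Walking parent pointers from a926: reachable set = {4e41, 65a7, 8b8e, a926, b9eb}.
That is 5 commits.

5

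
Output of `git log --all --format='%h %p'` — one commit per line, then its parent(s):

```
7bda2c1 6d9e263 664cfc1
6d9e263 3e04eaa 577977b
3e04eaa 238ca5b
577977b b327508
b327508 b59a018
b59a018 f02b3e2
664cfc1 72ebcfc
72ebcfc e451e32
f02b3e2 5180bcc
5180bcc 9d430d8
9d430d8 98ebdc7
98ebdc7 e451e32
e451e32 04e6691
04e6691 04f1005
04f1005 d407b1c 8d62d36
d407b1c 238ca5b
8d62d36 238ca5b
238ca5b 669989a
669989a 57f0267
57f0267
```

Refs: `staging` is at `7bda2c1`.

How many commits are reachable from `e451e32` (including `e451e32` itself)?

Walking parent pointers from e451e32: reachable set = {04e6691, 04f1005, 238ca5b, 57f0267, 669989a, 8d62d36, d407b1c, e451e32}.
That is 8 commits.

8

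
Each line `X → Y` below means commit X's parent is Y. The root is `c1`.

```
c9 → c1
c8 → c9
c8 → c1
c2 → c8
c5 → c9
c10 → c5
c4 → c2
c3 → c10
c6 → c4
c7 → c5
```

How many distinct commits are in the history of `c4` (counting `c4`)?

Walking parent pointers from c4: reachable set = {c1, c2, c4, c8, c9}.
That is 5 commits.

5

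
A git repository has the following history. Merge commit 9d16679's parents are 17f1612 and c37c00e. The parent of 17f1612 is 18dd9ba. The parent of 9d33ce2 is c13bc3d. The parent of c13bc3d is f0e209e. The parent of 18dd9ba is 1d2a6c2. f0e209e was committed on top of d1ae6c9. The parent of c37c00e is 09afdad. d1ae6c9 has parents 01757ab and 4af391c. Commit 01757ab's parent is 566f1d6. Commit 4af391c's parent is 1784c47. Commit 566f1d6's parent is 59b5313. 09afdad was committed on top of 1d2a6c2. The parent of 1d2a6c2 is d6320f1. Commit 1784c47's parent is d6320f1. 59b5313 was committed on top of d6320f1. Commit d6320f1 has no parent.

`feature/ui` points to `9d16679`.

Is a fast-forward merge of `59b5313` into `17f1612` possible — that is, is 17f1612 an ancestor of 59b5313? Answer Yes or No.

A fast-forward from 17f1612 to 59b5313 is possible iff 17f1612 is an ancestor of 59b5313.
Ancestors of 59b5313: {59b5313, d6320f1}.
17f1612 is not among them, so fast-forward is not possible.

No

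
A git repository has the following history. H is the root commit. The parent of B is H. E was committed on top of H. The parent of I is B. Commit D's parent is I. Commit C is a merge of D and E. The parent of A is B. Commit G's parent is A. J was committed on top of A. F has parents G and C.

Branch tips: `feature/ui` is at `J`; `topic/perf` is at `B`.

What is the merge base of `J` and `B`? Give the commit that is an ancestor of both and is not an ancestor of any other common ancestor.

B

Ancestors of J: {A, B, H, J}.
Ancestors of B: {B, H}.
Common ancestors: {B, H}.
Among these, B is not an ancestor of any other common ancestor — it is the merge base.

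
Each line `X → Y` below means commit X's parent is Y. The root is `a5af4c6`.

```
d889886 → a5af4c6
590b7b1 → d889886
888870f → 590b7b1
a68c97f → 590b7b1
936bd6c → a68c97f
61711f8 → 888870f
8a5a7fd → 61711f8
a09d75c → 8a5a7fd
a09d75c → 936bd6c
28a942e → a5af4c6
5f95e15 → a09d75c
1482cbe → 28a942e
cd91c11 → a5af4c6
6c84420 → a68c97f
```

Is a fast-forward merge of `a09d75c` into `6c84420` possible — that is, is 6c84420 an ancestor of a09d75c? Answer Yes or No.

No

A fast-forward from 6c84420 to a09d75c is possible iff 6c84420 is an ancestor of a09d75c.
Ancestors of a09d75c: {590b7b1, 61711f8, 888870f, 8a5a7fd, 936bd6c, a09d75c, a5af4c6, a68c97f, d889886}.
6c84420 is not among them, so fast-forward is not possible.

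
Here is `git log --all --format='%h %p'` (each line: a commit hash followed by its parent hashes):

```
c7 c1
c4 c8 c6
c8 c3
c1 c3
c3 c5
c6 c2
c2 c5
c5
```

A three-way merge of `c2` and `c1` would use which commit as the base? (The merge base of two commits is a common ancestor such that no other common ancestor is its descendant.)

c5

Ancestors of c2: {c2, c5}.
Ancestors of c1: {c1, c3, c5}.
Common ancestors: {c5}.
The only common ancestor is c5, so it is the merge base.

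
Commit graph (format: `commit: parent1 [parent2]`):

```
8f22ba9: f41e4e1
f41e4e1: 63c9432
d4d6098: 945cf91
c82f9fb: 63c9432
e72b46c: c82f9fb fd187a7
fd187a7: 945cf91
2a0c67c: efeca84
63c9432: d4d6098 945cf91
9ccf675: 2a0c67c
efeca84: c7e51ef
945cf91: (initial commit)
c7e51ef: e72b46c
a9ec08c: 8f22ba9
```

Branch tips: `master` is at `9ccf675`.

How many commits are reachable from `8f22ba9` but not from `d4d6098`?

Reachable from 8f22ba9: {63c9432, 8f22ba9, 945cf91, d4d6098, f41e4e1}.
Reachable from d4d6098: {945cf91, d4d6098}.
In 8f22ba9's history but not d4d6098's: {63c9432, 8f22ba9, f41e4e1} — 3 commits.

3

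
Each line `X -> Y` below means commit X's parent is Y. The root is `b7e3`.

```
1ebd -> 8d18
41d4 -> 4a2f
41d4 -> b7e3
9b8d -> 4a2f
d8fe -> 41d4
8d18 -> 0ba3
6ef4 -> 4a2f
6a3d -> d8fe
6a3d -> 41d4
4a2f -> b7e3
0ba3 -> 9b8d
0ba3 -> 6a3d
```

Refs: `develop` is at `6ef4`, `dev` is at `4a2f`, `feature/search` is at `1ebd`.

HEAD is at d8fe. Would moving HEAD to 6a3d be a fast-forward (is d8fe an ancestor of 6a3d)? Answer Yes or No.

Yes

A fast-forward from d8fe to 6a3d is possible iff d8fe is an ancestor of 6a3d.
Ancestors of 6a3d: {41d4, 4a2f, 6a3d, b7e3, d8fe}.
d8fe is among them, so fast-forward is possible.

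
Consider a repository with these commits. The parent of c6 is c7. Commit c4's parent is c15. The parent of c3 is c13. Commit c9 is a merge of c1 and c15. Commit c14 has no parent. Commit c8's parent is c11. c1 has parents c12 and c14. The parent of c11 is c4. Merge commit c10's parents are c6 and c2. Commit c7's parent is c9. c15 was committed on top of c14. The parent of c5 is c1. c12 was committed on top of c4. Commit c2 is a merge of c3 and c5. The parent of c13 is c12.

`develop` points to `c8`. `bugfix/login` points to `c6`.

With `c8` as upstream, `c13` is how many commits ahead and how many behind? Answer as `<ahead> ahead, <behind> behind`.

Reachable from c13: {c12, c13, c14, c15, c4}.
Reachable from c8: {c11, c14, c15, c4, c8}.
Only in c13's history (ahead): {c12, c13} — 2.
Only in c8's history (behind): {c11, c8} — 2.

2 ahead, 2 behind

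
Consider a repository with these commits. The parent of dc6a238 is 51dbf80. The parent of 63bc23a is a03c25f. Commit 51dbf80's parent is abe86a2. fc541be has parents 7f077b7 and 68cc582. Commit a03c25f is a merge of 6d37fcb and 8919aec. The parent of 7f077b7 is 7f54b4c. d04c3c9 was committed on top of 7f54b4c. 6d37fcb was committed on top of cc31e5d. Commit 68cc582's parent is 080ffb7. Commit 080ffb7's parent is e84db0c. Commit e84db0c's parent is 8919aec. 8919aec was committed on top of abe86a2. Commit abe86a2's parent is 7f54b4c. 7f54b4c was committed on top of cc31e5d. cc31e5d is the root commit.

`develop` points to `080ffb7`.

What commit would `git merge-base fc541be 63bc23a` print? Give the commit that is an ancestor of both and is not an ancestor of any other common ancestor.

Ancestors of fc541be: {080ffb7, 68cc582, 7f077b7, 7f54b4c, 8919aec, abe86a2, cc31e5d, e84db0c, fc541be}.
Ancestors of 63bc23a: {63bc23a, 6d37fcb, 7f54b4c, 8919aec, a03c25f, abe86a2, cc31e5d}.
Common ancestors: {7f54b4c, 8919aec, abe86a2, cc31e5d}.
Among these, 8919aec is not an ancestor of any other common ancestor — it is the merge base.

8919aec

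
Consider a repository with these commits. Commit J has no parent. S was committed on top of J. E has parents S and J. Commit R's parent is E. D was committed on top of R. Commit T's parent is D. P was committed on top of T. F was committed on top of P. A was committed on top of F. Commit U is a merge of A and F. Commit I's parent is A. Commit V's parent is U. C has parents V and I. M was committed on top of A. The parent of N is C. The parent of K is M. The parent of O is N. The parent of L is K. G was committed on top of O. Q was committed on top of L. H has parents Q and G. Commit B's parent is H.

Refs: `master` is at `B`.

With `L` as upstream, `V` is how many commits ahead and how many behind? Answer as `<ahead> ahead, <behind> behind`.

2 ahead, 3 behind

Reachable from V: {A, D, E, F, J, P, R, S, T, U, V}.
Reachable from L: {A, D, E, F, J, K, L, M, P, R, S, T}.
Only in V's history (ahead): {U, V} — 2.
Only in L's history (behind): {K, L, M} — 3.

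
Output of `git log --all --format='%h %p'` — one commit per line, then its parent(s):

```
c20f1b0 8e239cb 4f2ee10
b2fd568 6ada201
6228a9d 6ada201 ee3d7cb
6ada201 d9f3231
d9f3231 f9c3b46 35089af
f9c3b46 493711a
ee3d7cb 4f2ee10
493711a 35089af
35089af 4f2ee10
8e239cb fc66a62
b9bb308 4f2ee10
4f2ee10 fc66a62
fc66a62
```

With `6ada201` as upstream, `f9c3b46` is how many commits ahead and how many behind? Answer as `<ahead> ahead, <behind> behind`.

0 ahead, 2 behind

Reachable from f9c3b46: {35089af, 493711a, 4f2ee10, f9c3b46, fc66a62}.
Reachable from 6ada201: {35089af, 493711a, 4f2ee10, 6ada201, d9f3231, f9c3b46, fc66a62}.
Only in f9c3b46's history (ahead): {} — 0.
Only in 6ada201's history (behind): {6ada201, d9f3231} — 2.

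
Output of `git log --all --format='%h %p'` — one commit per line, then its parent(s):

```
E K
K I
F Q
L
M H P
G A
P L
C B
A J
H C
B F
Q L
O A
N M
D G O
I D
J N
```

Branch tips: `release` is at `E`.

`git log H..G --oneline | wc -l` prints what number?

Reachable from G: {A, B, C, F, G, H, J, L, M, N, P, Q}.
Reachable from H: {B, C, F, H, L, Q}.
In G's history but not H's: {A, G, J, M, N, P} — 6 commits.

6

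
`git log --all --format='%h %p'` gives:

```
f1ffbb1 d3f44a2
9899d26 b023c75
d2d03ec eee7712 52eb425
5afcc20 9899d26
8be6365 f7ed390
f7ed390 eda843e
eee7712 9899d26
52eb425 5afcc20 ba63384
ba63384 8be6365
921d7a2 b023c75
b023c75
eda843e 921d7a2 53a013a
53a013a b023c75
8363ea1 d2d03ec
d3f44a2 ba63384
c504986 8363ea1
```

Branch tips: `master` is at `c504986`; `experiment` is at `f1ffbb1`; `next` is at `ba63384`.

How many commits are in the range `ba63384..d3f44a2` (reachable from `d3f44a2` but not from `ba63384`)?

Reachable from d3f44a2: {53a013a, 8be6365, 921d7a2, b023c75, ba63384, d3f44a2, eda843e, f7ed390}.
Reachable from ba63384: {53a013a, 8be6365, 921d7a2, b023c75, ba63384, eda843e, f7ed390}.
In d3f44a2's history but not ba63384's: {d3f44a2} — 1 commit.

1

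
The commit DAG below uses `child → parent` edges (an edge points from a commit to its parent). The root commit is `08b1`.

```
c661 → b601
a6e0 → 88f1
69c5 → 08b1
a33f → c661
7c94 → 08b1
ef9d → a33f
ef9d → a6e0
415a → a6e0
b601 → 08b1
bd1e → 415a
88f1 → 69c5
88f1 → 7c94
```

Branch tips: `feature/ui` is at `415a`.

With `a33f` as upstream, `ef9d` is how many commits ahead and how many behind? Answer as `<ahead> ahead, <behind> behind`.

Reachable from ef9d: {08b1, 69c5, 7c94, 88f1, a33f, a6e0, b601, c661, ef9d}.
Reachable from a33f: {08b1, a33f, b601, c661}.
Only in ef9d's history (ahead): {69c5, 7c94, 88f1, a6e0, ef9d} — 5.
Only in a33f's history (behind): {} — 0.

5 ahead, 0 behind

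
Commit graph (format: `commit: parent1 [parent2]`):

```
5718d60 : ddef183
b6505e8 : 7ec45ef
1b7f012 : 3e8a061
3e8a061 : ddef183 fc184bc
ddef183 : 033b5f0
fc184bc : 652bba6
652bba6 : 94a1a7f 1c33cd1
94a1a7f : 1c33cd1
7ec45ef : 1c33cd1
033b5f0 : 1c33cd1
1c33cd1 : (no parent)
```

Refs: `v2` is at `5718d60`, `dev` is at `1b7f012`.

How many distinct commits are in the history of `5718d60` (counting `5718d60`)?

4

Walking parent pointers from 5718d60: reachable set = {033b5f0, 1c33cd1, 5718d60, ddef183}.
That is 4 commits.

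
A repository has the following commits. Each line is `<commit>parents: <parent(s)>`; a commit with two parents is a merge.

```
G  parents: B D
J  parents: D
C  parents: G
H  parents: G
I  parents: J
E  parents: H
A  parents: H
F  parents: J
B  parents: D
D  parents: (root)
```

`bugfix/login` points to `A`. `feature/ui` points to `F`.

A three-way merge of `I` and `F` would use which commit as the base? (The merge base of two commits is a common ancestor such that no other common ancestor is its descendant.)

Ancestors of I: {D, I, J}.
Ancestors of F: {D, F, J}.
Common ancestors: {D, J}.
Among these, J is not an ancestor of any other common ancestor — it is the merge base.

J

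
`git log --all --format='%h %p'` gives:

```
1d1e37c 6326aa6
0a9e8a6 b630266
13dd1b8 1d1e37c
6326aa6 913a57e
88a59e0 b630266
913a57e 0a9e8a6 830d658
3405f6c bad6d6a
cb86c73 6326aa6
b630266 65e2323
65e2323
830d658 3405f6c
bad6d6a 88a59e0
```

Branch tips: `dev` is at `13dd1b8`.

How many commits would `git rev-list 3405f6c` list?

5

Walking parent pointers from 3405f6c: reachable set = {3405f6c, 65e2323, 88a59e0, b630266, bad6d6a}.
That is 5 commits.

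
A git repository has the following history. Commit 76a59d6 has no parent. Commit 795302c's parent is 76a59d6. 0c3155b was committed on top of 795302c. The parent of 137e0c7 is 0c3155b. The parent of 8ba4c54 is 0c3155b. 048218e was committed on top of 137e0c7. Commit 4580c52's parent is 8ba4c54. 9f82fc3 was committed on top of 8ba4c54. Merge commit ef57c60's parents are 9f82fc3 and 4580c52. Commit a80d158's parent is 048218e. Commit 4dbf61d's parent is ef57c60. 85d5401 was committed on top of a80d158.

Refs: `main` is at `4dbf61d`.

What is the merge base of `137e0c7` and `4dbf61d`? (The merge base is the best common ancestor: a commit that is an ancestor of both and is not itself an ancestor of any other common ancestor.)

0c3155b

Ancestors of 137e0c7: {0c3155b, 137e0c7, 76a59d6, 795302c}.
Ancestors of 4dbf61d: {0c3155b, 4580c52, 4dbf61d, 76a59d6, 795302c, 8ba4c54, 9f82fc3, ef57c60}.
Common ancestors: {0c3155b, 76a59d6, 795302c}.
Among these, 0c3155b is not an ancestor of any other common ancestor — it is the merge base.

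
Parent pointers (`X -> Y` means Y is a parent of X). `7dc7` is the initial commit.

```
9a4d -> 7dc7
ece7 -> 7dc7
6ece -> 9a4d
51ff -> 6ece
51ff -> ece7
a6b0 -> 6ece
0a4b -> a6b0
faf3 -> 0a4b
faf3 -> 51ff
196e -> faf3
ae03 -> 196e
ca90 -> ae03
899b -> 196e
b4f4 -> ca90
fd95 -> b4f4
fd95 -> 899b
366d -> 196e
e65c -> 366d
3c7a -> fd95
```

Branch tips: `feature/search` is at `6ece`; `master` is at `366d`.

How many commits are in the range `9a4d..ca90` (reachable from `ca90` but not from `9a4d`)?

9

Reachable from ca90: {0a4b, 196e, 51ff, 6ece, 7dc7, 9a4d, a6b0, ae03, ca90, ece7, faf3}.
Reachable from 9a4d: {7dc7, 9a4d}.
In ca90's history but not 9a4d's: {0a4b, 196e, 51ff, 6ece, a6b0, ae03, ca90, ece7, faf3} — 9 commits.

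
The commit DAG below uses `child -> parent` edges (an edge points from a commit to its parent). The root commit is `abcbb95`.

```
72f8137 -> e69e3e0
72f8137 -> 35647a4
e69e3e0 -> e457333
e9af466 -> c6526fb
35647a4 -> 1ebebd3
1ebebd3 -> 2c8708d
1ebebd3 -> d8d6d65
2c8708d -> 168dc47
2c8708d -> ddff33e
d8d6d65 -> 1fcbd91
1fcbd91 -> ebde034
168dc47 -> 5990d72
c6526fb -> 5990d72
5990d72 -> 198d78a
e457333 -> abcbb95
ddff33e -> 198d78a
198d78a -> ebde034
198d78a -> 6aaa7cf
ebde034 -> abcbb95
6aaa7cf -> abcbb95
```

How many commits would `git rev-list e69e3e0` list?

Walking parent pointers from e69e3e0: reachable set = {abcbb95, e457333, e69e3e0}.
That is 3 commits.

3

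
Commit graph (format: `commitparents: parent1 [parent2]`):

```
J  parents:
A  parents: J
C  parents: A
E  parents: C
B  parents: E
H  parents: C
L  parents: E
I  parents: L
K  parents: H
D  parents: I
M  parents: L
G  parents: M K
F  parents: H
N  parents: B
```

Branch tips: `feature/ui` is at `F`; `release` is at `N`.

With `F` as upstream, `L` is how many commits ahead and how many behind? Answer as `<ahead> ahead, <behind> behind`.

Reachable from L: {A, C, E, J, L}.
Reachable from F: {A, C, F, H, J}.
Only in L's history (ahead): {E, L} — 2.
Only in F's history (behind): {F, H} — 2.

2 ahead, 2 behind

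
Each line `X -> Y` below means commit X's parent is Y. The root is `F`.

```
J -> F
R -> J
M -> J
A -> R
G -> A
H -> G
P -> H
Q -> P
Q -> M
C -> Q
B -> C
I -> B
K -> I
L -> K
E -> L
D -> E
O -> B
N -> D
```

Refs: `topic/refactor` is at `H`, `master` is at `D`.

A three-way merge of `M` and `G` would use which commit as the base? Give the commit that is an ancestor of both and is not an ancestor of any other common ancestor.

Ancestors of M: {F, J, M}.
Ancestors of G: {A, F, G, J, R}.
Common ancestors: {F, J}.
Among these, J is not an ancestor of any other common ancestor — it is the merge base.

J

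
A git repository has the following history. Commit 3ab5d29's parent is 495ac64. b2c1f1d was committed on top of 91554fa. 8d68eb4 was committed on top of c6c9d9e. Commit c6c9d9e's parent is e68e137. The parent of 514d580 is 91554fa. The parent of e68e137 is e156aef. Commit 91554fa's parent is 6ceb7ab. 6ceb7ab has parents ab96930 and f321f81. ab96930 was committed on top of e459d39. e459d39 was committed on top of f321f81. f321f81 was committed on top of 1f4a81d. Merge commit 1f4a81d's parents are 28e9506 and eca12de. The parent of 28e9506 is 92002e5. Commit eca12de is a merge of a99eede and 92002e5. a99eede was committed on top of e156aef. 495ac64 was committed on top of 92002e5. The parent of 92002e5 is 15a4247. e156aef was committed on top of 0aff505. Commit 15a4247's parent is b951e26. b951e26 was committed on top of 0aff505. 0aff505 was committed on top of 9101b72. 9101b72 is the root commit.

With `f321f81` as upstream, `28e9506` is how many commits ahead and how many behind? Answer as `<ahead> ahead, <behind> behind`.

Reachable from 28e9506: {0aff505, 15a4247, 28e9506, 9101b72, 92002e5, b951e26}.
Reachable from f321f81: {0aff505, 15a4247, 1f4a81d, 28e9506, 9101b72, 92002e5, a99eede, b951e26, e156aef, eca12de, f321f81}.
Only in 28e9506's history (ahead): {} — 0.
Only in f321f81's history (behind): {1f4a81d, a99eede, e156aef, eca12de, f321f81} — 5.

0 ahead, 5 behind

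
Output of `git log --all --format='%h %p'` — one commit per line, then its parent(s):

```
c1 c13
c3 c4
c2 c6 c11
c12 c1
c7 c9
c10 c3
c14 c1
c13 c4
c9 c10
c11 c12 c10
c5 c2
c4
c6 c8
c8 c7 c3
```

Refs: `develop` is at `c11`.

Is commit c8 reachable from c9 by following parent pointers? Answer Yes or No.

Ancestors of c9: {c10, c3, c4, c9}.
c8 is not in that set, so it is not an ancestor of c9.

No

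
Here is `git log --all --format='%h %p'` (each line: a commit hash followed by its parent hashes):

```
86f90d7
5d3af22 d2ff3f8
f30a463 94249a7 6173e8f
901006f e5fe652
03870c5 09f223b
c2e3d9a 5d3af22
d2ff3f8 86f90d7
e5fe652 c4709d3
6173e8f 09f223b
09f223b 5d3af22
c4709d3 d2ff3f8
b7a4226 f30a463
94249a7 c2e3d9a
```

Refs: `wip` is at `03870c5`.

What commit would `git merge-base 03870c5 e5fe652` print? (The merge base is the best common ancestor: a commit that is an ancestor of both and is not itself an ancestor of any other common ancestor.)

d2ff3f8

Ancestors of 03870c5: {03870c5, 09f223b, 5d3af22, 86f90d7, d2ff3f8}.
Ancestors of e5fe652: {86f90d7, c4709d3, d2ff3f8, e5fe652}.
Common ancestors: {86f90d7, d2ff3f8}.
Among these, d2ff3f8 is not an ancestor of any other common ancestor — it is the merge base.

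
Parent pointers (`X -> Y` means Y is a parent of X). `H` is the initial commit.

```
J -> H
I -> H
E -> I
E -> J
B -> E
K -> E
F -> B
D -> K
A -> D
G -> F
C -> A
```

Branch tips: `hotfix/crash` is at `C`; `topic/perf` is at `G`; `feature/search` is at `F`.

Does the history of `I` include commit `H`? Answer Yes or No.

Ancestors of I (commits reachable by following parents): {H, I}.
H is in that set, so it is an ancestor of I.

Yes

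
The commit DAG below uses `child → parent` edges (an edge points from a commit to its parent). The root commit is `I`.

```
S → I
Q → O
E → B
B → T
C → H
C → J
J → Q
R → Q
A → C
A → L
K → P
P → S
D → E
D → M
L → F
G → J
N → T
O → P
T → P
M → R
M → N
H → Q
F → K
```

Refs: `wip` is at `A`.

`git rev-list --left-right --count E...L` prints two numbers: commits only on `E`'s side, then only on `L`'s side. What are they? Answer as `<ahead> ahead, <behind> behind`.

Reachable from E: {B, E, I, P, S, T}.
Reachable from L: {F, I, K, L, P, S}.
Only in E's history (ahead): {B, E, T} — 3.
Only in L's history (behind): {F, K, L} — 3.

3 ahead, 3 behind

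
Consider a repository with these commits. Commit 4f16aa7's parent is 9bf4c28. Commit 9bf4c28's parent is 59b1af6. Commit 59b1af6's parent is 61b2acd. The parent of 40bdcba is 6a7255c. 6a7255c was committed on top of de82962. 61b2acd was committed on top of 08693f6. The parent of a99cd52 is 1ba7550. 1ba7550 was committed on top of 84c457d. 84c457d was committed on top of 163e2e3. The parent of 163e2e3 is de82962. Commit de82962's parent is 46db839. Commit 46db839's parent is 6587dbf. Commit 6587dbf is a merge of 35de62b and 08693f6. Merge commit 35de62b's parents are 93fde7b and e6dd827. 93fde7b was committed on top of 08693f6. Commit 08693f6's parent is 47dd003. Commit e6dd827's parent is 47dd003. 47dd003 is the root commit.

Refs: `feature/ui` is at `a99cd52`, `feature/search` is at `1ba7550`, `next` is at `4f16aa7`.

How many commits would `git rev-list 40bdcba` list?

10

Walking parent pointers from 40bdcba: reachable set = {08693f6, 35de62b, 40bdcba, 46db839, 47dd003, 6587dbf, 6a7255c, 93fde7b, de82962, e6dd827}.
That is 10 commits.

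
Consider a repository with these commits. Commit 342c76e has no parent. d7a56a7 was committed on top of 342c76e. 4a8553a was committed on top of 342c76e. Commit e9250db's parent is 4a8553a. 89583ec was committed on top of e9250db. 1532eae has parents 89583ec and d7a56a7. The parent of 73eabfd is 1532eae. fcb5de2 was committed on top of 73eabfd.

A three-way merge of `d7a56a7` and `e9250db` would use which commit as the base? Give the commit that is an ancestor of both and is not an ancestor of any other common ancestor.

Ancestors of d7a56a7: {342c76e, d7a56a7}.
Ancestors of e9250db: {342c76e, 4a8553a, e9250db}.
Common ancestors: {342c76e}.
The only common ancestor is 342c76e, so it is the merge base.

342c76e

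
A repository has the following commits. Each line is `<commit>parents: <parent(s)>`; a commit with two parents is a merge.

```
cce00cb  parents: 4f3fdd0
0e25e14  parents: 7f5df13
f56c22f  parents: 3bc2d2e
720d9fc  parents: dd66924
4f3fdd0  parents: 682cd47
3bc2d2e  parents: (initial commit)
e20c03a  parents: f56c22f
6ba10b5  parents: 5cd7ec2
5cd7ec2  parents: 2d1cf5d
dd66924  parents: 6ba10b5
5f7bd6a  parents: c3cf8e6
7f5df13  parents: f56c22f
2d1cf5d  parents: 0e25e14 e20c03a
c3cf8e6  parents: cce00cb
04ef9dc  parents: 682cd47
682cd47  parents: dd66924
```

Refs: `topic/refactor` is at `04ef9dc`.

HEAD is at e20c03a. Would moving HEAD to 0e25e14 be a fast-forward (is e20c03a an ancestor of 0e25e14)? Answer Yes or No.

No

A fast-forward from e20c03a to 0e25e14 is possible iff e20c03a is an ancestor of 0e25e14.
Ancestors of 0e25e14: {0e25e14, 3bc2d2e, 7f5df13, f56c22f}.
e20c03a is not among them, so fast-forward is not possible.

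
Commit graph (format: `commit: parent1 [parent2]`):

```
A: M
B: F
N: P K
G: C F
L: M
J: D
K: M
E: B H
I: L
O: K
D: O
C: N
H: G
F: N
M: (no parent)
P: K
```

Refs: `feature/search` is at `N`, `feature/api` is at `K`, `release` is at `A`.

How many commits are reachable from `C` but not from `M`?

4

Reachable from C: {C, K, M, N, P}.
Reachable from M: {M}.
In C's history but not M's: {C, K, N, P} — 4 commits.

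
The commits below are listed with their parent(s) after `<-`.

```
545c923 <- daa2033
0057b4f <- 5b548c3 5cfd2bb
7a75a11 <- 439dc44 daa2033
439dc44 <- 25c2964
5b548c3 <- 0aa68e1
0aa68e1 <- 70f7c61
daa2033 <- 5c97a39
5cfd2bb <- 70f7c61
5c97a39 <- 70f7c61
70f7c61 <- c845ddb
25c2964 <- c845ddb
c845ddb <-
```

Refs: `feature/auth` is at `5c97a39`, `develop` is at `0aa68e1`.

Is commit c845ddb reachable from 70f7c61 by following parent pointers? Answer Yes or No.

Ancestors of 70f7c61 (commits reachable by following parents): {70f7c61, c845ddb}.
c845ddb is in that set, so it is an ancestor of 70f7c61.

Yes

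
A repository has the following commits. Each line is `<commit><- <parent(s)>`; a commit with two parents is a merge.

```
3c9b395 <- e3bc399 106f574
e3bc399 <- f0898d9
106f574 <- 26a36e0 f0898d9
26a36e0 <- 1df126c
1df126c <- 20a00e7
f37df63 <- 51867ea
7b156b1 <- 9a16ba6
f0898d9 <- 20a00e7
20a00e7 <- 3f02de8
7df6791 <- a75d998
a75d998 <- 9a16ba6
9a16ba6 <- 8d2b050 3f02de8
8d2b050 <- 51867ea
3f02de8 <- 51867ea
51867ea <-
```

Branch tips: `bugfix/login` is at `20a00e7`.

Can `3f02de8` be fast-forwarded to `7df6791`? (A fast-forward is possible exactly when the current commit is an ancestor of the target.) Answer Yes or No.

Yes

A fast-forward from 3f02de8 to 7df6791 is possible iff 3f02de8 is an ancestor of 7df6791.
Ancestors of 7df6791: {3f02de8, 51867ea, 7df6791, 8d2b050, 9a16ba6, a75d998}.
3f02de8 is among them, so fast-forward is possible.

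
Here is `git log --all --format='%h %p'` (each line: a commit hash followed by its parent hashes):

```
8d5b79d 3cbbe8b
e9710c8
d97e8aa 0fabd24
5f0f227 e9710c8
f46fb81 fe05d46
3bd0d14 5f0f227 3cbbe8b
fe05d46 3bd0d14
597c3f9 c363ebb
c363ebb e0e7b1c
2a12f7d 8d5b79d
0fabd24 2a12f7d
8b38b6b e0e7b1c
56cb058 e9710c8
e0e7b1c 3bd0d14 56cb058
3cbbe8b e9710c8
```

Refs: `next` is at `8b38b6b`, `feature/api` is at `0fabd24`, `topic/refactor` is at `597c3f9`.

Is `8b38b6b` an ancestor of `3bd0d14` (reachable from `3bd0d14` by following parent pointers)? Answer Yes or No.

Ancestors of 3bd0d14: {3bd0d14, 3cbbe8b, 5f0f227, e9710c8}.
8b38b6b is not in that set, so it is not an ancestor of 3bd0d14.

No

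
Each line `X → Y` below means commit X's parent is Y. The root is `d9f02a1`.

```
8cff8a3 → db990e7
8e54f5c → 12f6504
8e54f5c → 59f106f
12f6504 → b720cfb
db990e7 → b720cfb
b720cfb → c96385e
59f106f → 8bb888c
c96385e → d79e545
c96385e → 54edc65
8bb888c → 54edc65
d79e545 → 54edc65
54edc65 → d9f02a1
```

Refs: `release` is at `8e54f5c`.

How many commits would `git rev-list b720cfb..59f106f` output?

Reachable from 59f106f: {54edc65, 59f106f, 8bb888c, d9f02a1}.
Reachable from b720cfb: {54edc65, b720cfb, c96385e, d79e545, d9f02a1}.
In 59f106f's history but not b720cfb's: {59f106f, 8bb888c} — 2 commits.

2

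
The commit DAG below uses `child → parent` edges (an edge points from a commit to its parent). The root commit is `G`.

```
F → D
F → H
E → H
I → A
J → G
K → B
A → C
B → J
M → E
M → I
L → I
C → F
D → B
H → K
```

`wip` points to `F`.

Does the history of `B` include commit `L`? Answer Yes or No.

Ancestors of B: {B, G, J}.
L is not in that set, so it is not an ancestor of B.

No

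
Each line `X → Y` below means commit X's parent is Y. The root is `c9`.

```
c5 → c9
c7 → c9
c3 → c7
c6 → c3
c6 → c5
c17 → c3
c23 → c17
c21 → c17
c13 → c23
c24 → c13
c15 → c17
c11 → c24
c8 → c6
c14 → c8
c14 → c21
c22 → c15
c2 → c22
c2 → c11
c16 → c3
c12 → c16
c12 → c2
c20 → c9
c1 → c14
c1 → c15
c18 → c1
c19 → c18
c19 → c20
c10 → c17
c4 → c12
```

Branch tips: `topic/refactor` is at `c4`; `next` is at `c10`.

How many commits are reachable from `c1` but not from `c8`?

Reachable from c1: {c1, c14, c15, c17, c21, c3, c5, c6, c7, c8, c9}.
Reachable from c8: {c3, c5, c6, c7, c8, c9}.
In c1's history but not c8's: {c1, c14, c15, c17, c21} — 5 commits.

5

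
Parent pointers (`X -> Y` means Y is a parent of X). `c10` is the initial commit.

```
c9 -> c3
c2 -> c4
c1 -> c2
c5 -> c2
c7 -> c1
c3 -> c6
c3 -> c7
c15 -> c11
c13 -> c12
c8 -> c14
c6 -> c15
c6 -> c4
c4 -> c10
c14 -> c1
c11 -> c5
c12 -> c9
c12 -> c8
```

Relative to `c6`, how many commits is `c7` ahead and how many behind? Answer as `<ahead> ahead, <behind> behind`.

Reachable from c7: {c1, c10, c2, c4, c7}.
Reachable from c6: {c10, c11, c15, c2, c4, c5, c6}.
Only in c7's history (ahead): {c1, c7} — 2.
Only in c6's history (behind): {c11, c15, c5, c6} — 4.

2 ahead, 4 behind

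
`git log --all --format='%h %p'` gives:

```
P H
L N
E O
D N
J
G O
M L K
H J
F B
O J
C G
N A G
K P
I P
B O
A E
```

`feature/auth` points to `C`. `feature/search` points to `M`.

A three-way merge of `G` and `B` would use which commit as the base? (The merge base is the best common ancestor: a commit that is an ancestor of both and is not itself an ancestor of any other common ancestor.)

Ancestors of G: {G, J, O}.
Ancestors of B: {B, J, O}.
Common ancestors: {J, O}.
Among these, O is not an ancestor of any other common ancestor — it is the merge base.

O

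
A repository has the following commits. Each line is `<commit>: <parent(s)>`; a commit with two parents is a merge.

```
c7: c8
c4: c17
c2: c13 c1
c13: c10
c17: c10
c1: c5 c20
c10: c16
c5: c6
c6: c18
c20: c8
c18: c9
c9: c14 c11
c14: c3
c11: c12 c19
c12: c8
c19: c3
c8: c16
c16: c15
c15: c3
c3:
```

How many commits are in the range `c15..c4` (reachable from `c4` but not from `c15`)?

Reachable from c4: {c10, c15, c16, c17, c3, c4}.
Reachable from c15: {c15, c3}.
In c4's history but not c15's: {c10, c16, c17, c4} — 4 commits.

4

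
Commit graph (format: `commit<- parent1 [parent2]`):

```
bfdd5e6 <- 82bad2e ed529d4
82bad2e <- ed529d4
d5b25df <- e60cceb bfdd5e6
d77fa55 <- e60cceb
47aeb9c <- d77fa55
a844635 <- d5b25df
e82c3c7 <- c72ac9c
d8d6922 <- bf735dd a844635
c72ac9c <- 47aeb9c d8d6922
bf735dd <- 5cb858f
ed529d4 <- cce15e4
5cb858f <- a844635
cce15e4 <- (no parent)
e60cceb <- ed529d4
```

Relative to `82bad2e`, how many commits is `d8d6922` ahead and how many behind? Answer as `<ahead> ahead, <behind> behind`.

Reachable from d8d6922: {5cb858f, 82bad2e, a844635, bf735dd, bfdd5e6, cce15e4, d5b25df, d8d6922, e60cceb, ed529d4}.
Reachable from 82bad2e: {82bad2e, cce15e4, ed529d4}.
Only in d8d6922's history (ahead): {5cb858f, a844635, bf735dd, bfdd5e6, d5b25df, d8d6922, e60cceb} — 7.
Only in 82bad2e's history (behind): {} — 0.

7 ahead, 0 behind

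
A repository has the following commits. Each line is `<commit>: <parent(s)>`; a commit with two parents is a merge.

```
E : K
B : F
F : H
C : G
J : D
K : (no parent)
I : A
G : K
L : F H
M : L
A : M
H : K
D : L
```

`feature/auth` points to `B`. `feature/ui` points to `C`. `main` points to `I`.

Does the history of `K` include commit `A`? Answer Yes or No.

Ancestors of K: {K}.
A is not in that set, so it is not an ancestor of K.

No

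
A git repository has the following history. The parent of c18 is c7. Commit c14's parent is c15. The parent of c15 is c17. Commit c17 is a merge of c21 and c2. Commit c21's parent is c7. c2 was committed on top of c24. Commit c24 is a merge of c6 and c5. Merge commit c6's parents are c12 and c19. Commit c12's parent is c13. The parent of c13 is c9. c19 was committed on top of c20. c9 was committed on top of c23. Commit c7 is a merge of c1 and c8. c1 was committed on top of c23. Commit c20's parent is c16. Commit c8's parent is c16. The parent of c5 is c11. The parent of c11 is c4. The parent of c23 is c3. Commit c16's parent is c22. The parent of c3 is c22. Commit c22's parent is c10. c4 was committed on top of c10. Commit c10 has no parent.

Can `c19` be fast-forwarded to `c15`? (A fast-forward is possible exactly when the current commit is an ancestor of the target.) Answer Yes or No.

Yes

A fast-forward from c19 to c15 is possible iff c19 is an ancestor of c15.
Ancestors of c15: {c1, c10, c11, c12, c13, c15, c16, c17, c19, c2, c20, c21, c22, c23, c24, c3, c4, c5, c6, c7, c8, c9}.
c19 is among them, so fast-forward is possible.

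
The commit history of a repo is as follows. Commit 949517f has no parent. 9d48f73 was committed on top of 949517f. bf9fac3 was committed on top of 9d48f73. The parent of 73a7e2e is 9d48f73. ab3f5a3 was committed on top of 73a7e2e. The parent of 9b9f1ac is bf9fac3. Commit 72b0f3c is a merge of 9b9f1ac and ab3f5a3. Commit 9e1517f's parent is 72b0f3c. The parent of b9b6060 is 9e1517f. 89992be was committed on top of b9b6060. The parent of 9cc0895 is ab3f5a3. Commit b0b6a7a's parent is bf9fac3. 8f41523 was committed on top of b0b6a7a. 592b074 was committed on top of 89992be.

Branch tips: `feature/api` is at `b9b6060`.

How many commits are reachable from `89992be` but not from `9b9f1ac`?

6

Reachable from 89992be: {72b0f3c, 73a7e2e, 89992be, 949517f, 9b9f1ac, 9d48f73, 9e1517f, ab3f5a3, b9b6060, bf9fac3}.
Reachable from 9b9f1ac: {949517f, 9b9f1ac, 9d48f73, bf9fac3}.
In 89992be's history but not 9b9f1ac's: {72b0f3c, 73a7e2e, 89992be, 9e1517f, ab3f5a3, b9b6060} — 6 commits.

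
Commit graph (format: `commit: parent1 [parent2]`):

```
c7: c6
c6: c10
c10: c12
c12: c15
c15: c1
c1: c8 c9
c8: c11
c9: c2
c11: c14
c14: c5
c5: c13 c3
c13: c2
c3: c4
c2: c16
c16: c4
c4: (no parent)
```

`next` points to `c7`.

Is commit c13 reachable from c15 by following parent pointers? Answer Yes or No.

Yes

Ancestors of c15 (commits reachable by following parents): {c1, c11, c13, c14, c15, c16, c2, c3, c4, c5, c8, c9}.
c13 is in that set, so it is an ancestor of c15.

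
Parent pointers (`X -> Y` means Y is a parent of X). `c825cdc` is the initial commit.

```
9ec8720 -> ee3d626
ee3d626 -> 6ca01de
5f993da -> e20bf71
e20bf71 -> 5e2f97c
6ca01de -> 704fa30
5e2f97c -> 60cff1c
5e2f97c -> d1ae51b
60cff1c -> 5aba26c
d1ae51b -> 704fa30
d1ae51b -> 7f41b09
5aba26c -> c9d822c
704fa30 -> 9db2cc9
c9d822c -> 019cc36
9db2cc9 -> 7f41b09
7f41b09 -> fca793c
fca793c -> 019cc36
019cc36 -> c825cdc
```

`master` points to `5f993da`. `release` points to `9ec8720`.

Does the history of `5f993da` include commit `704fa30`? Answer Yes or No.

Ancestors of 5f993da (commits reachable by following parents): {019cc36, 5aba26c, 5e2f97c, 5f993da, 60cff1c, 704fa30, 7f41b09, 9db2cc9, c825cdc, c9d822c, d1ae51b, e20bf71, fca793c}.
704fa30 is in that set, so it is an ancestor of 5f993da.

Yes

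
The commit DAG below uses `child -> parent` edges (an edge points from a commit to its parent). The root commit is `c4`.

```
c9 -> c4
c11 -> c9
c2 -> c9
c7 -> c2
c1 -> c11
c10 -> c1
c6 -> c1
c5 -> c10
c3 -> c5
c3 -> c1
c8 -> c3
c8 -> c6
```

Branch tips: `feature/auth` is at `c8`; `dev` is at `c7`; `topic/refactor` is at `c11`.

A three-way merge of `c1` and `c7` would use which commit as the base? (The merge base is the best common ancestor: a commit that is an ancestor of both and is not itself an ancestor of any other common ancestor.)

c9

Ancestors of c1: {c1, c11, c4, c9}.
Ancestors of c7: {c2, c4, c7, c9}.
Common ancestors: {c4, c9}.
Among these, c9 is not an ancestor of any other common ancestor — it is the merge base.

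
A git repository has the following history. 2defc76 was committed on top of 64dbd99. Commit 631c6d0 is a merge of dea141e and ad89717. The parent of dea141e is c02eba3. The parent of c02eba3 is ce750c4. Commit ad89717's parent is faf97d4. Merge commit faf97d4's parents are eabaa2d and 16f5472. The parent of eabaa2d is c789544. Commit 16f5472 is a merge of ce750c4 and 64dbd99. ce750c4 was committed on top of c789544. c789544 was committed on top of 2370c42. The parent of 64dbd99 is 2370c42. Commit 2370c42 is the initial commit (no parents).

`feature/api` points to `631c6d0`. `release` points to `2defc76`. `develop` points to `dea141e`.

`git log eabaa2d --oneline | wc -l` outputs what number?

3

Walking parent pointers from eabaa2d: reachable set = {2370c42, c789544, eabaa2d}.
That is 3 commits.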